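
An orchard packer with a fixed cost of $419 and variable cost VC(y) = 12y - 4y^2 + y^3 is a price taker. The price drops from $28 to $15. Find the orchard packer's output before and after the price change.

AVC = 12 - 4y + y^2, minimized at y = 2 where min AVC = $8. MC = 12 - 8y + 3y^2.
With P = $28 above the shutdown price, P = MC gives y = 4.
At P = $15 ≥ min AVC, set P = MC: y = 3. The firm stays open but cuts output.

Output falls from 4 to 3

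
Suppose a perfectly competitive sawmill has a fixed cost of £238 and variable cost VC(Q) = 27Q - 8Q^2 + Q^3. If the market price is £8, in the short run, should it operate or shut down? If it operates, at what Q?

Shut down

Strip out fixed cost: VC = 27Q - 8Q^2 + Q^3. Then AVC = 27 - 8Q + Q^2 and MC = 27 - 16Q + 3Q^2.
The AVC parabola has its vertex at Q = 8/2 = 4, where AVC = 27 - 8·4 + 4^2 = £11.
With P < min AVC (£8 < £11), every unit sold adds to the loss.
Best response: produce nothing and absorb the £238 fixed cost.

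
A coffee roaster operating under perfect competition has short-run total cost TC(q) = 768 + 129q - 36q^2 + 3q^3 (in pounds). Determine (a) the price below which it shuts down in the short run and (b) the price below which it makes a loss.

Shutdown price = £21; break-even price = £129

Shutdown price = min AVC. AVC = 129 - 36q + 3q^2, with vertex at q = 6 and minimum £21.
ATC = 768/q + 129 - 36q + 3q^2. Setting dATC/dq = −768/q^2 − 36 + 6q = 0 gives q = 8 (since 6·8^3 − 36·8^2 = 768).
min ATC = 768/8 + 129 − 36·8 + 3·8^2 = £129. That is the break-even price.
Between these two prices the firm operates at a loss; above £129 it earns a profit.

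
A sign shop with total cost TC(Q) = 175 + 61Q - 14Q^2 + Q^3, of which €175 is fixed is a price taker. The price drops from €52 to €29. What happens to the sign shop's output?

Output falls from 9 to 8

AVC = 61 - 14Q + Q^2, minimized at Q = 7 where min AVC = €12. MC = 61 - 28Q + 3Q^2.
At P = €52 ≥ min AVC, set P = MC on the rising branch: Q = 9.
At P = €29 ≥ min AVC, set P = MC: Q = 8. The firm stays open but cuts output.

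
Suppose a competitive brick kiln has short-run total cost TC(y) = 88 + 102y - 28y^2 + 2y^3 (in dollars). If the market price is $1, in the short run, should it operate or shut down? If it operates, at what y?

Strip out fixed cost: VC = 102y - 28y^2 + 2y^3. Then AVC = 102 - 28y + 2y^2 and MC = 102 - 56y + 6y^2.
AVC is minimized where dAVC/dy = -28 + 4y = 0, at y = 7; min AVC = 102 - 28·7 + 2·7^2 = $4.
P = $1 lies below min AVC = $4; no output level covers variable cost.
Best response: produce nothing and absorb the $88 fixed cost.

Shut down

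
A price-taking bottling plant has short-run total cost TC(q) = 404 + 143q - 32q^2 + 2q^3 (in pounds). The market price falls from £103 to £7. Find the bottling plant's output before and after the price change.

Output falls from 10 to 0 (the firm shuts down)

MC = 143 - 64q + 6q^2; the shutdown threshold is min AVC = £15 (at q = 8).
With P = £103 above the shutdown price, P = MC gives q = 10.
At P = £7 < min AVC = £15, price no longer covers variable cost at any output, so the firm shuts down: q = 0.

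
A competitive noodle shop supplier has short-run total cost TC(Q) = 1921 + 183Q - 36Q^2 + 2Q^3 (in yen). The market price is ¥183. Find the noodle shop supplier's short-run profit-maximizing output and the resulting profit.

Profit = -¥193 at Q = 12

AVC = 183 - 36Q + 2Q^2; min AVC = ¥21 at Q = 9. Since P = ¥183 ≥ min AVC, the firm produces.
MC = 183 - 72Q + 6Q^2. Setting P = MC and taking the root on the rising branch gives Q* = 12.
TR = 183·12 = 2196. TC = 1921 + 468 = 2389. Profit = 2196 − 2389 = -¥193.
Shutting down would mean losing the fixed cost of ¥1921, so operating at a loss of ¥193 is better by ¥1728.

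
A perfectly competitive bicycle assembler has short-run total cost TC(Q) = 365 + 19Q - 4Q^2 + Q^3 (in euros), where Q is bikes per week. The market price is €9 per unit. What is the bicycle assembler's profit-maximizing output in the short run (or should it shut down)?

Shut down

Strip out fixed cost: VC = 19Q - 4Q^2 + Q^3. Then AVC = 19 - 4Q + Q^2 and MC = 19 - 8Q + 3Q^2.
AVC is minimized where dAVC/dQ = -4 + 2Q = 0, at Q = 2; min AVC = 19 - 4·2 + 2^2 = €15.
Since P = €9 < min AVC = €15, price fails to cover variable cost at any output.
Best response: produce nothing and absorb the €365 fixed cost.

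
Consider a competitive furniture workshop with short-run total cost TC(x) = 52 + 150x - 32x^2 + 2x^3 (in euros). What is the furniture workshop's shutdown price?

€22 per unit

Short-run supply begins at min AVC. From VC = 150x - 32x^2 + 2x^3, AVC = 150 - 32x + 2x^2.
At the minimum of AVC, MC = AVC. MC = 150 - 64x + 6x^2; setting MC = AVC gives 4x^2 - 32x = 0, so x = 8. min AVC = 22.
For P < €22 the firm produces nothing.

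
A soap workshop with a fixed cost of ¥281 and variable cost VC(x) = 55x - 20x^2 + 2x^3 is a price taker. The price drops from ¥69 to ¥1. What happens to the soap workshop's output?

MC = 55 - 40x + 6x^2; the shutdown threshold is min AVC = ¥5 (at x = 5).
At P = ¥69 ≥ min AVC, set P = MC on the rising branch: x = 7.
At P = ¥1 < min AVC = ¥5, price no longer covers variable cost at any output, so the firm shuts down: x = 0.

Output falls from 7 to 0 (the firm shuts down)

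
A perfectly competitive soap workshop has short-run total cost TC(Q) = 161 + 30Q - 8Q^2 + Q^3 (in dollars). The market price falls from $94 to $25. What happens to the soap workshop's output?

AVC = 30 - 8Q + Q^2, minimized at Q = 4 where min AVC = $14. MC = 30 - 16Q + 3Q^2.
With P = $94 above the shutdown price, P = MC gives Q = 8.
At P = $25 ≥ min AVC, set P = MC: Q = 5. The firm stays open but cuts output.

Output falls from 8 to 5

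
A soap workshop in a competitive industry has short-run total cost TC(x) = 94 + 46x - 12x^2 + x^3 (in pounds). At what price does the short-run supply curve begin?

The shutdown price is the minimum of AVC. VC = 46x - 12x^2 + x^3, so AVC = 46 - 12x + x^2.
dAVC/dx = -12 + 2x = 0 gives x = 6. min AVC = 46 - 12·6 + 6^2 = 10.
For P < £10 the firm produces nothing.

£10 per unit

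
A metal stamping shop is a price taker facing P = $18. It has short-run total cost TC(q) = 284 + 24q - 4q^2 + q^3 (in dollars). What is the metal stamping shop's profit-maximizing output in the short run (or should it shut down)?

Strip out fixed cost: VC = 24q - 4q^2 + q^3. Then AVC = 24 - 4q + q^2 and MC = 24 - 8q + 3q^2.
The AVC parabola has its vertex at q = 4/2 = 2, where AVC = 24 - 4·2 + 2^2 = $20.
With P < min AVC ($18 < $20), every unit sold adds to the loss.
Best response: produce nothing and absorb the $284 fixed cost.

Shut down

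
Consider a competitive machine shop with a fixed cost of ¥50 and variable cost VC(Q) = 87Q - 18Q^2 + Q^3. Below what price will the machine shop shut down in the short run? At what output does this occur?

The shutdown price is the minimum of AVC. VC = 87Q - 18Q^2 + Q^3, so AVC = 87 - 18Q + Q^2.
dAVC/dQ = -18 + 2Q = 0 gives Q = 9. min AVC = 87 - 18·9 + 9^2 = 6.
For P < ¥6 the firm produces nothing.

¥6 per unit, at Q = 9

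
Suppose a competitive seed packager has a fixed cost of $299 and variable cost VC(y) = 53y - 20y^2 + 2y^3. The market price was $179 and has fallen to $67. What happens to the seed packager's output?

AVC = 53 - 20y + 2y^2, minimized at y = 5 where min AVC = $3. MC = 53 - 40y + 6y^2.
With P = $179 above the shutdown price, P = MC gives y = 9.
At P = $67 ≥ min AVC, set P = MC: y = 7. The firm stays open but cuts output.

Output falls from 9 to 7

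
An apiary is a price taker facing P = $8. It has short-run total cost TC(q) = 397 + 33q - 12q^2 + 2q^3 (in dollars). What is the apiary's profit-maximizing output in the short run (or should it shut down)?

Shut down

From TC, MC = TC'(q) = 33 - 24q + 6q^2 and AVC = VC/q = 33 - 12q + 2q^2.
AVC hits its minimum where MC = AVC, at q = 3, giving min AVC = 33 - 12·3 + 2·3^2 = $15.
P = $8 lies below min AVC = $15; no output level covers variable cost.
Shutting down limits the loss to fixed cost, $397.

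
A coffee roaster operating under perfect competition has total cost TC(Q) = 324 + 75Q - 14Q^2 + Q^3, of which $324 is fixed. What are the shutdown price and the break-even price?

AVC = 75 - 14Q + Q^2; minimized at Q = 7, giving min AVC = $26. That is the shutdown price.
ATC = 324/Q + 75 - 14Q + Q^2. Setting dATC/dQ = −324/Q^2 − 14 + 2Q = 0 gives Q = 9 (since 2·9^3 − 14·9^2 = 324).
min ATC = 324/9 + 75 − 14·9 + 9^2 = $66. That is the break-even price.
Between these two prices the firm operates at a loss; above $66 it earns a profit.

Shutdown price = $26; break-even price = $66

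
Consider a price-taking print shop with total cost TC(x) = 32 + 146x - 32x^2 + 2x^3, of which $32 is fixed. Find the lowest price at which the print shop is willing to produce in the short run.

Short-run supply begins at min AVC. From VC = 146x - 32x^2 + 2x^3, AVC = 146 - 32x + 2x^2.
dAVC/dx = -32 + 4x = 0 gives x = 8. min AVC = 146 - 32·8 + 2·8^2 = 18.
The firm shuts down for any P below $18.

$18 per unit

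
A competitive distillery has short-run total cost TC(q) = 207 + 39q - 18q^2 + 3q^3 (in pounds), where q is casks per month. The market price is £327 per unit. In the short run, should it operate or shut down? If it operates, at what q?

Produce at q = 8

Strip out fixed cost: VC = 39q - 18q^2 + 3q^3. Then AVC = 39 - 18q + 3q^2 and MC = 39 - 36q + 9q^2.
The AVC parabola has its vertex at q = 18/6 = 3, where AVC = 39 - 18·3 + 3·3^2 = £12.
P = £327 exceeds min AVC = £12, so the firm stays open.
P = MC gives -288 - 36q + 9q^2 = 0, with roots -4 and 8. Take the larger (rising MC): q* = 8.
Check: AVC at q = 8 is £87 ≤ P, so revenue covers variable cost.
Profit = P·q − TC = 327·8 − 903 = £1713.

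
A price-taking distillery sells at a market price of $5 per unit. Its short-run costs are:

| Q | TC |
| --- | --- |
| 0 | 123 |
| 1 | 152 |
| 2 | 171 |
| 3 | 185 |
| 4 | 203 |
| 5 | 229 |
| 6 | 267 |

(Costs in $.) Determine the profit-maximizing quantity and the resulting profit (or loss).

Compute π = P·Q − TC at each output: Q=0: -123; Q=1: -147; Q=2: -161; Q=3: -170; Q=4: -183; Q=5: -204; Q=6: -237.
Profit is highest at Q = 0. Equivalently, the lowest AVC in the table is 80/4 ≈ $20 at Q = 4, and P = $5 falls below it — price never covers variable cost, so the firm shuts down and loses only its fixed cost.

Q = 0 (shut down); profit = -$123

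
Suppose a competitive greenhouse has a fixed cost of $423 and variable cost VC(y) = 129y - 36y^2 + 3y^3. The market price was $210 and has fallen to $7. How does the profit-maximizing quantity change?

AVC = 129 - 36y + 3y^2, minimized at y = 6 where min AVC = $21. MC = 129 - 72y + 9y^2.
With P = $210 above the shutdown price, P = MC gives y = 9.
At P = $7 < min AVC = $21, price no longer covers variable cost at any output, so the firm shuts down: y = 0.

Output falls from 9 to 0 (the firm shuts down)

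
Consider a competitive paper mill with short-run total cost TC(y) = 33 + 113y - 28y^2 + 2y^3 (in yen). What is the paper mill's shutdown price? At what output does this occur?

¥15 per unit, at y = 7

The firm shuts down when price falls below the minimum of average variable cost. AVC = VC/y = 113 - 28y + 2y^2.
At the minimum of AVC, MC = AVC. MC = 113 - 56y + 6y^2; setting MC = AVC gives 4y^2 - 28y = 0, so y = 7. min AVC = 15.
The firm shuts down for any P below ¥15.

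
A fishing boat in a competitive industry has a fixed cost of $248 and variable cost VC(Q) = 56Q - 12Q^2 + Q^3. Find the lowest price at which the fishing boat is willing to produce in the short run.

The shutdown price is the minimum of AVC. VC = 56Q - 12Q^2 + Q^3, so AVC = 56 - 12Q + Q^2.
At the minimum of AVC, MC = AVC. MC = 56 - 24Q + 3Q^2; setting MC = AVC gives 2Q^2 - 12Q = 0, so Q = 6. min AVC = 20.
For P < $20 the firm produces nothing.

$20 per unit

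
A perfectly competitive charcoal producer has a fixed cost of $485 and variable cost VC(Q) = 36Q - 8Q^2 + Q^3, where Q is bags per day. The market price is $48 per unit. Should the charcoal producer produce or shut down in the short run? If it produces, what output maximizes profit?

Variable cost is VC = 36Q - 8Q^2 + Q^3, so AVC = VC/Q = 36 - 8Q + Q^2 and MC = dTC/dQ = 36 - 16Q + 3Q^2.
AVC is minimized where dAVC/dQ = -8 + 2Q = 0, at Q = 4; min AVC = 36 - 8·4 + 4^2 = $20.
Because $48 ≥ $20, revenue can cover variable cost; the firm operates.
Set P = MC: 48 = 36 - 16Q + 3Q^2 → -12 - 16Q + 3Q^2 = 0. The roots are Q = -2/3 and Q = 6; the profit-maximizing output is on the rising part of MC, so Q* = 6.
Check: AVC at Q = 6 is $24 ≤ P, so revenue covers variable cost.
Profit = P·Q − TC = 48·6 − 629 = -$341, a loss, but smaller than the $485 fixed cost the firm would lose by shutting down.

Produce at Q = 6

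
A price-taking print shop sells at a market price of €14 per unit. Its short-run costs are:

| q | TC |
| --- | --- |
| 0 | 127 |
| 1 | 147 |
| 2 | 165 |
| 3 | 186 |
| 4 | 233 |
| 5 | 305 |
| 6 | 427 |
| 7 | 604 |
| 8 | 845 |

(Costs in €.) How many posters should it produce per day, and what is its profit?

Profit at each row (π = 14q − TC): q=0: -127; q=1: -133; q=2: -137; q=3: -144; q=4: -177; q=5: -235; q=6: -343; q=7: -506; q=8: -733.
Profit is highest at q = 0. Equivalently, the lowest AVC in the table is 38/2 ≈ €19 at q = 2, and P = €14 falls below it — price never covers variable cost, so the firm shuts down and loses only its fixed cost.

q = 0 (shut down); profit = -€127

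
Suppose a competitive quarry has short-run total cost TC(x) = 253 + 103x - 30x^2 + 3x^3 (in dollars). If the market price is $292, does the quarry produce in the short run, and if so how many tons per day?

Produce at x = 9

Variable cost is VC = 103x - 30x^2 + 3x^3, so AVC = VC/x = 103 - 30x + 3x^2 and MC = dTC/dx = 103 - 60x + 9x^2.
AVC hits its minimum where MC = AVC, at x = 5, giving min AVC = 103 - 30·5 + 3·5^2 = $28.
P = $292 exceeds min AVC = $28, so the firm stays open.
Set P = MC: 292 = 103 - 60x + 9x^2 → -189 - 60x + 9x^2 = 0. The roots are x = -7/3 and x = 9; the profit-maximizing output is on the rising part of MC, so x* = 9.
Check: AVC at x = 9 is $76 ≤ P, so revenue covers variable cost.
Profit = P·x − TC = 292·9 − 937 = $1691.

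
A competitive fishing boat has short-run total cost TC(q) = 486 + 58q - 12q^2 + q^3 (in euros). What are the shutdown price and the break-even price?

Shutdown price = €22; break-even price = €85

Shutdown price = min AVC. AVC = 58 - 12q + q^2, with vertex at q = 6 and minimum €22.
ATC = 486/q + 58 - 12q + q^2. Setting dATC/dq = −486/q^2 − 12 + 2q = 0 gives q = 9 (since 2·9^3 − 12·9^2 = 486).
min ATC = 486/9 + 58 − 12·9 + 9^2 = €85. That is the break-even price.
Between these two prices the firm operates at a loss; above €85 it earns a profit.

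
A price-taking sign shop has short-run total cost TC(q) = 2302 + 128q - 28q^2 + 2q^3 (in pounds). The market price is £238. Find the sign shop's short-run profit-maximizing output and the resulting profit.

AVC = 128 - 28q + 2q^2; min AVC = £30 at q = 7. Since P = £238 ≥ min AVC, the firm produces.
MC = 128 - 56q + 6q^2. Setting P = MC and taking the root on the rising branch gives q* = 11.
TR = 238·11 = 2618. TC = 2302 + 682 = 2984. Profit = 2618 − 2984 = -£366.
Shutting down would mean losing the fixed cost of £2302, so operating at a loss of £366 is better by £1936.

Profit = -£366 at q = 11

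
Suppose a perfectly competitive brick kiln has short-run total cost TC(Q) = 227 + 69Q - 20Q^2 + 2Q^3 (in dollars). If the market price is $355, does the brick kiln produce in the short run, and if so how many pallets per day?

Strip out fixed cost: VC = 69Q - 20Q^2 + 2Q^3. Then AVC = 69 - 20Q + 2Q^2 and MC = 69 - 40Q + 6Q^2.
AVC is minimized where dAVC/dQ = -20 + 4Q = 0, at Q = 5; min AVC = 69 - 20·5 + 2·5^2 = $19.
Because $355 ≥ $19, revenue can cover variable cost; the firm operates.
Set P = MC: 355 = 69 - 40Q + 6Q^2 → -286 - 40Q + 6Q^2 = 0. The roots are Q = -13/3 and Q = 11; the profit-maximizing output is on the rising part of MC, so Q* = 11.
Check: AVC at Q = 11 is $91 ≤ P, so revenue covers variable cost.
Profit = P·Q − TC = 355·11 − 1228 = $2677.

Produce at Q = 11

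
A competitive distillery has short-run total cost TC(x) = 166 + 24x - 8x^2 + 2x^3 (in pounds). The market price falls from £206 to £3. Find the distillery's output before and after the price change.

AVC = 24 - 8x + 2x^2, minimized at x = 2 where min AVC = £16. MC = 24 - 16x + 6x^2.
With P = £206 above the shutdown price, P = MC gives x = 7.
At P = £3 < min AVC = £16, price no longer covers variable cost at any output, so the firm shuts down: x = 0.

Output falls from 7 to 0 (the firm shuts down)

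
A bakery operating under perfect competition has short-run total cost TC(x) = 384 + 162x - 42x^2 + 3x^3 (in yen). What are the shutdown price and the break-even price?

Shutdown price = ¥15; break-even price = ¥66

AVC = 162 - 42x + 3x^2; minimized at x = 7, giving min AVC = ¥15. That is the shutdown price.
ATC = 384/x + 162 - 42x + 3x^2. Setting dATC/dx = −384/x^2 − 42 + 6x = 0 gives x = 8 (since 6·8^3 − 42·8^2 = 384).
min ATC = 384/8 + 162 − 42·8 + 3·8^2 = ¥66. That is the break-even price.
Between these two prices the firm operates at a loss; above ¥66 it earns a profit.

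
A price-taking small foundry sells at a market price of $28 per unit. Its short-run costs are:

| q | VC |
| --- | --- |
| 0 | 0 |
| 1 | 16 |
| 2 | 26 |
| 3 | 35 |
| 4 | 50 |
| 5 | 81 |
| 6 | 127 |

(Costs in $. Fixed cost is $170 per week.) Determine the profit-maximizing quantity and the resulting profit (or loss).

Profit at each row (π = 28q − TC): q=0: -170; q=1: -158; q=2: -140; q=3: -121; q=4: -108; q=5: -111; q=6: -129.
Profit is maximized at q = 4. AVC there is 50/4 = $12.50 ≤ P, so producing beats shutting down (which would give -$170).

q = 4; profit = -$108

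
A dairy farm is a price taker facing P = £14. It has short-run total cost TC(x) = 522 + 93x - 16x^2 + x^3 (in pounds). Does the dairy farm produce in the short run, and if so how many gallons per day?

Strip out fixed cost: VC = 93x - 16x^2 + x^3. Then AVC = 93 - 16x + x^2 and MC = 93 - 32x + 3x^2.
AVC hits its minimum where MC = AVC, at x = 8, giving min AVC = 93 - 16·8 + 8^2 = £29.
Since P = £14 < min AVC = £29, price fails to cover variable cost at any output.
Best response: produce nothing and absorb the £522 fixed cost.

Shut down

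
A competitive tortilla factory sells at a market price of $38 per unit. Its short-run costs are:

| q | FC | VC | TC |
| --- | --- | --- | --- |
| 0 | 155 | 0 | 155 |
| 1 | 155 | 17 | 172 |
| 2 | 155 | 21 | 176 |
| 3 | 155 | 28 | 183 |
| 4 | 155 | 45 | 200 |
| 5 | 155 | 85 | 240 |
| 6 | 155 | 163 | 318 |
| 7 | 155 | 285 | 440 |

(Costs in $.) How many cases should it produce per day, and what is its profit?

q = 4; profit = -$48

Profit at each row (π = 38q − TC): q=0: -155; q=1: -134; q=2: -100; q=3: -69; q=4: -48; q=5: -50; q=6: -90; q=7: -174.
Profit is maximized at q = 4. AVC there is 45/4 = $11.25 ≤ P, so producing beats shutting down (which would give -$155).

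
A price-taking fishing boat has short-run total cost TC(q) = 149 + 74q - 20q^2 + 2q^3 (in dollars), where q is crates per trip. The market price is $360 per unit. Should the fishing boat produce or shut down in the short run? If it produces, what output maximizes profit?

Produce at q = 11

Strip out fixed cost: VC = 74q - 20q^2 + 2q^3. Then AVC = 74 - 20q + 2q^2 and MC = 74 - 40q + 6q^2.
AVC hits its minimum where MC = AVC, at q = 5, giving min AVC = 74 - 20·5 + 2·5^2 = $24.
Because $360 ≥ $24, revenue can cover variable cost; the firm operates.
Set P = MC: 360 = 74 - 40q + 6q^2 → -286 - 40q + 6q^2 = 0. The roots are q = -13/3 and q = 11; the profit-maximizing output is on the rising part of MC, so q* = 11.
Check: AVC at q = 11 is $96 ≤ P, so revenue covers variable cost.
Profit = P·q − TC = 360·11 − 1205 = $2755.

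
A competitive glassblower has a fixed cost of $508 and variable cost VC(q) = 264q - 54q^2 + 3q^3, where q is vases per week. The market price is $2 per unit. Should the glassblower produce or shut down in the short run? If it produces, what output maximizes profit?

From TC, MC = TC'(q) = 264 - 108q + 9q^2 and AVC = VC/q = 264 - 54q + 3q^2.
AVC is minimized where dAVC/dq = -54 + 6q = 0, at q = 9; min AVC = 264 - 54·9 + 3·9^2 = $21.
Since P = $2 < min AVC = $21, price fails to cover variable cost at any output.
Shutting down limits the loss to fixed cost, $508.

Shut down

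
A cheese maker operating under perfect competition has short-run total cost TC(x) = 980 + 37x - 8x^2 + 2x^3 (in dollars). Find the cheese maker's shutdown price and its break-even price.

Shutdown price = $29; break-even price = $219

Shutdown price = min AVC. AVC = 37 - 8x + 2x^2, with vertex at x = 2 and minimum $29.
ATC = 980/x + 37 - 8x + 2x^2. Setting dATC/dx = −980/x^2 − 8 + 4x = 0 gives x = 7 (since 4·7^3 − 8·7^2 = 980).
min ATC = 980/7 + 37 − 8·7 + 2·7^2 = $219. That is the break-even price.
For $29 ≤ P < $219 the firm produces at a loss; below $29 it shuts down.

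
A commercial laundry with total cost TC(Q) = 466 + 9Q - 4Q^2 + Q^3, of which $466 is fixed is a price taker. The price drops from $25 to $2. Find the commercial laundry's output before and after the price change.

MC = 9 - 8Q + 3Q^2; the shutdown threshold is min AVC = $5 (at Q = 2).
At P = $25 ≥ min AVC, set P = MC on the rising branch: Q = 4.
At P = $2 < min AVC = $5, price no longer covers variable cost at any output, so the firm shuts down: Q = 0.

Output falls from 4 to 0 (the firm shuts down)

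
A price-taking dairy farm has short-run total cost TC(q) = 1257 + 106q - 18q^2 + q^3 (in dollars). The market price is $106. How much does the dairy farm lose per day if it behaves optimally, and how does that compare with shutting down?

AVC = 106 - 18q + q^2 has its minimum $25 at q = 9; price $106 clears that bar, so the firm operates.
MC = 106 - 36q + 3q^2. Setting P = MC and taking the root on the rising branch gives q* = 12.
TR = 106·12 = 1272. TC = 1257 + 408 = 1665. Profit = 1272 − 1665 = -$393.
By producing, the firm covers all variable cost plus $864 of fixed cost; shutting down would lose the full $1257.

Profit = -$393 at q = 12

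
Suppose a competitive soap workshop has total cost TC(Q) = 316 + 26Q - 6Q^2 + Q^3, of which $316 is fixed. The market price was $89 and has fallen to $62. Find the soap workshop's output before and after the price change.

MC = 26 - 12Q + 3Q^2; the shutdown threshold is min AVC = $17 (at Q = 3).
With P = $89 above the shutdown price, P = MC gives Q = 7.
At P = $62 ≥ min AVC, set P = MC: Q = 6. The firm stays open but cuts output.

Output falls from 7 to 6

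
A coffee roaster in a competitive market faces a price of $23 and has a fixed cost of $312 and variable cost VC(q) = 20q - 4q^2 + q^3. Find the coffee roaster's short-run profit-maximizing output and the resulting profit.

AVC = 20 - 4q + q^2; min AVC = $16 at q = 2. Since P = $23 ≥ min AVC, the firm produces.
MC = 20 - 8q + 3q^2. Setting P = MC and taking the root on the rising branch gives q* = 3.
TR = 23·3 = 69. TC = 312 + 51 = 363. Profit = 69 − 363 = -$294.
By producing, the firm covers all variable cost plus $18 of fixed cost; shutting down would lose the full $312.

Profit = -$294 at q = 3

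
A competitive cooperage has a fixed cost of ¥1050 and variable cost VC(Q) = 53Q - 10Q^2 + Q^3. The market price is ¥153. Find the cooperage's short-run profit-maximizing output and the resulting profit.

Profit = -¥50 at Q = 10

AVC = 53 - 10Q + Q^2 has its minimum ¥28 at Q = 5; price ¥153 clears that bar, so the firm operates.
MC = 53 - 20Q + 3Q^2. Setting P = MC and taking the root on the rising branch gives Q* = 10.
TR = 153·10 = 1530. TC = 1050 + 530 = 1580. Profit = 1530 − 1580 = -¥50.
That loss of ¥50 beats the ¥1050 the firm would lose by shutting down; producing recovers ¥1000 of fixed cost.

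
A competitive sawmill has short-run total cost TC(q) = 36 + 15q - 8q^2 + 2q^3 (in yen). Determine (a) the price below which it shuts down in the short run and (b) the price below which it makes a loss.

Shutdown price = min AVC. AVC = 15 - 8q + 2q^2, with vertex at q = 2 and minimum ¥7.
ATC = 36/q + 15 - 8q + 2q^2. Setting dATC/dq = −36/q^2 − 8 + 4q = 0 gives q = 3 (since 4·3^3 − 8·3^2 = 36).
min ATC = 36/3 + 15 − 8·3 + 2·3^2 = ¥21. That is the break-even price.
For ¥7 ≤ P < ¥21 the firm produces at a loss; below ¥7 it shuts down.

Shutdown price = ¥7; break-even price = ¥21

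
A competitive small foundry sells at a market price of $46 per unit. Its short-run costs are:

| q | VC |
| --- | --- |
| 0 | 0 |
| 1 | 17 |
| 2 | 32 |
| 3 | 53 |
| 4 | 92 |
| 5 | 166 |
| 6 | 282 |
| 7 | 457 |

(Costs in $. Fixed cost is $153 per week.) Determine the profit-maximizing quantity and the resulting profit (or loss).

q = 4; profit = -$61

Compute π = P·q − TC at each output: q=0: -153; q=1: -124; q=2: -93; q=3: -68; q=4: -61; q=5: -89; q=6: -159; q=7: -288.
Profit is maximized at q = 4. AVC there is 92/4 = $23 ≤ P, so producing beats shutting down (which would give -$153).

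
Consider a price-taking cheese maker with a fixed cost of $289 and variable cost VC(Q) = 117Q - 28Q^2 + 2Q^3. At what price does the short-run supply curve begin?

$19 per unit

Short-run supply begins at min AVC. From VC = 117Q - 28Q^2 + 2Q^3, AVC = 117 - 28Q + 2Q^2.
At the minimum of AVC, MC = AVC. MC = 117 - 56Q + 6Q^2; setting MC = AVC gives 4Q^2 - 28Q = 0, so Q = 7. min AVC = 19.
So the shutdown price is $19.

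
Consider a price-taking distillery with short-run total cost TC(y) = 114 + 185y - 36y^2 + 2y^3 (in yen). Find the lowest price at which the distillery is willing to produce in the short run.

¥23 per unit

The firm shuts down when price falls below the minimum of average variable cost. AVC = VC/y = 185 - 36y + 2y^2.
At the minimum of AVC, MC = AVC. MC = 185 - 72y + 6y^2; setting MC = AVC gives 4y^2 - 36y = 0, so y = 9. min AVC = 23.
So the shutdown price is ¥23.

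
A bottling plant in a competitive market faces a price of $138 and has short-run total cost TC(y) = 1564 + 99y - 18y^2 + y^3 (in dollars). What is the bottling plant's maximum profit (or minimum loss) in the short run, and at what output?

Profit = -$212 at y = 13

AVC = 99 - 18y + y^2 has its minimum $18 at y = 9; price $138 clears that bar, so the firm operates.
MC = 99 - 36y + 3y^2. Setting P = MC and taking the root on the rising branch gives y* = 13.
TR = 138·13 = 1794. TC = 1564 + 442 = 2006. Profit = 1794 − 2006 = -$212.
By producing, the firm covers all variable cost plus $1352 of fixed cost; shutting down would lose the full $1564.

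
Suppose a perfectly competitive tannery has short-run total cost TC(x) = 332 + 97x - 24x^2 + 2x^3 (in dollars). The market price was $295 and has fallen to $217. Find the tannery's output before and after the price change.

MC = 97 - 48x + 6x^2; the shutdown threshold is min AVC = $25 (at x = 6).
At P = $295 ≥ min AVC, set P = MC on the rising branch: x = 11.
At P = $217 ≥ min AVC, set P = MC: x = 10. The firm stays open but cuts output.

Output falls from 11 to 10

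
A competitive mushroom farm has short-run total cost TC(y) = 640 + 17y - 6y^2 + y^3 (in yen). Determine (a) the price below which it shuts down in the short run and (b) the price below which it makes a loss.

Shutdown price = min AVC. AVC = 17 - 6y + y^2, with vertex at y = 3 and minimum ¥8.
ATC = 640/y + 17 - 6y + y^2. Setting dATC/dy = −640/y^2 − 6 + 2y = 0 gives y = 8 (since 2·8^3 − 6·8^2 = 640).
min ATC = 640/8 + 17 − 6·8 + 8^2 = ¥113. That is the break-even price.
Between these two prices the firm operates at a loss; above ¥113 it earns a profit.

Shutdown price = ¥8; break-even price = ¥113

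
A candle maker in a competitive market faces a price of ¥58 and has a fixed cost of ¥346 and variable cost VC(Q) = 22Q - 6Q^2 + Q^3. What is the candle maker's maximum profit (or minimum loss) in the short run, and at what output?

Profit = -¥130 at Q = 6

AVC = 22 - 6Q + Q^2 has its minimum ¥13 at Q = 3; price ¥58 clears that bar, so the firm operates.
With MC = 22 - 12Q + 3Q^2, P = MC on the upward-sloping part at Q* = 6.
TR = 58·6 = 348. TC = 346 + 132 = 478. Profit = 348 − 478 = -¥130.
Shutting down would mean losing the fixed cost of ¥346, so operating at a loss of ¥130 is better by ¥216.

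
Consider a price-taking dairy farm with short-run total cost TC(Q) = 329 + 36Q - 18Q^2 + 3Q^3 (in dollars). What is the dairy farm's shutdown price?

$9 per unit

The firm shuts down when price falls below the minimum of average variable cost. AVC = VC/Q = 36 - 18Q + 3Q^2.
At the minimum of AVC, MC = AVC. MC = 36 - 36Q + 9Q^2; setting MC = AVC gives 6Q^2 - 18Q = 0, so Q = 3. min AVC = 9.
For P < $9 the firm produces nothing.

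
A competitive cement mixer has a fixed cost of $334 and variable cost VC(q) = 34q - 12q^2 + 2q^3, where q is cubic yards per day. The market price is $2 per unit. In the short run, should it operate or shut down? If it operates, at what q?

From TC, MC = TC'(q) = 34 - 24q + 6q^2 and AVC = VC/q = 34 - 12q + 2q^2.
The AVC parabola has its vertex at q = 12/4 = 3, where AVC = 34 - 12·3 + 2·3^2 = $16.
P = $2 lies below min AVC = $16; no output level covers variable cost.
Best response: produce nothing and absorb the $334 fixed cost.

Shut down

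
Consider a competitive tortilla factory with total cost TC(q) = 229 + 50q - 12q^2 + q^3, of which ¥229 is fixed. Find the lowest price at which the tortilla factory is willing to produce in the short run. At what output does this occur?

¥14 per unit, at q = 6

Short-run supply begins at min AVC. From VC = 50q - 12q^2 + q^3, AVC = 50 - 12q + q^2.
At the minimum of AVC, MC = AVC. MC = 50 - 24q + 3q^2; setting MC = AVC gives 2q^2 - 12q = 0, so q = 6. min AVC = 14.
So the shutdown price is ¥14.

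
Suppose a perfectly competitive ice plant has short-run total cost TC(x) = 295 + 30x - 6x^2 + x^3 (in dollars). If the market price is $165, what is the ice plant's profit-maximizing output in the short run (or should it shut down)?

Variable cost is VC = 30x - 6x^2 + x^3, so AVC = VC/x = 30 - 6x + x^2 and MC = dTC/dx = 30 - 12x + 3x^2.
AVC is minimized where dAVC/dx = -6 + 2x = 0, at x = 3; min AVC = 30 - 6·3 + 3^2 = $21.
Because $165 ≥ $21, revenue can cover variable cost; the firm operates.
P = MC gives -135 - 12x + 3x^2 = 0, with roots -5 and 9. Take the larger (rising MC): x* = 9.
Check: AVC at x = 9 is $57 ≤ P, so revenue covers variable cost.
Profit = P·x − TC = 165·9 − 808 = $677.

Produce at x = 9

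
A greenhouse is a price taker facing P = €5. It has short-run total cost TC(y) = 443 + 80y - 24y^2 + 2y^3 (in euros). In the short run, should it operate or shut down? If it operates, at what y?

Shut down

Variable cost is VC = 80y - 24y^2 + 2y^3, so AVC = VC/y = 80 - 24y + 2y^2 and MC = dTC/dy = 80 - 48y + 6y^2.
AVC is minimized where dAVC/dy = -24 + 4y = 0, at y = 6; min AVC = 80 - 24·6 + 2·6^2 = €8.
P = €5 lies below min AVC = €8; no output level covers variable cost.
Best response: produce nothing and absorb the €443 fixed cost.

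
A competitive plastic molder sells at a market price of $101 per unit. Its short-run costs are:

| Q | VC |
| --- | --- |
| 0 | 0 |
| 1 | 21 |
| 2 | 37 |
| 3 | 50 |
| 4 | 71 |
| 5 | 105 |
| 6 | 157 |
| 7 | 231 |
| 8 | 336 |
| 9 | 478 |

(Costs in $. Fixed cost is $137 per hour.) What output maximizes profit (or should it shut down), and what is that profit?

Q = 7; profit = $339

Profit at each row (π = 101Q − TC): Q=0: -137; Q=1: -57; Q=2: 28; Q=3: 116; Q=4: 196; Q=5: 263; Q=6: 312; Q=7: 339; Q=8: 335; Q=9: 294.
Profit is maximized at Q = 7. AVC there is 231/7 = $33 ≤ P, so producing beats shutting down (which would give -$137).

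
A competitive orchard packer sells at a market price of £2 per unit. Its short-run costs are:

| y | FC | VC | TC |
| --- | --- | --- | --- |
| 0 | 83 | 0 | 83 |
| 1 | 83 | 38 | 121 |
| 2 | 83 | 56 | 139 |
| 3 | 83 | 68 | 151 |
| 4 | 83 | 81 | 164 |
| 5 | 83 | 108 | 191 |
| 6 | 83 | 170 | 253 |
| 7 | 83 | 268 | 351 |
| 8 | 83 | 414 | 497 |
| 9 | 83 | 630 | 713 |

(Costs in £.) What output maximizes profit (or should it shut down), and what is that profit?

y = 0 (shut down); profit = -£83

Compute π = P·y − TC at each output: y=0: -83; y=1: -119; y=2: -135; y=3: -145; y=4: -156; y=5: -181; y=6: -241; y=7: -337; y=8: -481; y=9: -695.
Profit is highest at y = 0. Equivalently, the lowest AVC in the table is 81/4 ≈ £20.25 at y = 4, and P = £2 falls below it — price never covers variable cost, so the firm shuts down and loses only its fixed cost.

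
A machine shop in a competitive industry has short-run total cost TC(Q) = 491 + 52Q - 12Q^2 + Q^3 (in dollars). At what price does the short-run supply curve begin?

$16 per unit

The firm shuts down when price falls below the minimum of average variable cost. AVC = VC/Q = 52 - 12Q + Q^2.
At the minimum of AVC, MC = AVC. MC = 52 - 24Q + 3Q^2; setting MC = AVC gives 2Q^2 - 12Q = 0, so Q = 6. min AVC = 16.
So the shutdown price is $16.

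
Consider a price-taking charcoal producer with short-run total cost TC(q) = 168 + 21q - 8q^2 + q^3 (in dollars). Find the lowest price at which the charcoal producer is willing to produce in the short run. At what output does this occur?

$5 per unit, at q = 4

The shutdown price is the minimum of AVC. VC = 21q - 8q^2 + q^3, so AVC = 21 - 8q + q^2.
dAVC/dq = -8 + 2q = 0 gives q = 4. min AVC = 21 - 8·4 + 4^2 = 5.
For P < $5 the firm produces nothing.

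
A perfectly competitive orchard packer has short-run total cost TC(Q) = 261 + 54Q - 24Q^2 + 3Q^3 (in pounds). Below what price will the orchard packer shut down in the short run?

£6 per unit

The shutdown price is the minimum of AVC. VC = 54Q - 24Q^2 + 3Q^3, so AVC = 54 - 24Q + 3Q^2.
dAVC/dQ = -24 + 6Q = 0 gives Q = 4. min AVC = 54 - 24·4 + 3·4^2 = 6.
So the shutdown price is £6.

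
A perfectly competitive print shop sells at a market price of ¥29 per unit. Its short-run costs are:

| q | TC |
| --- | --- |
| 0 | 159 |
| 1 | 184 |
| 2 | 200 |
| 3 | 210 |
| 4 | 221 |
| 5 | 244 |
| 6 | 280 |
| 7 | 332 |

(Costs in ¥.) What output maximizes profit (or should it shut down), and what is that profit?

q = 5; profit = -¥99

Profit at each row (π = 29q − TC): q=0: -159; q=1: -155; q=2: -142; q=3: -123; q=4: -105; q=5: -99; q=6: -106; q=7: -129.
Profit is maximized at q = 5. AVC there is 85/5 = ¥17 ≤ P, so producing beats shutting down (which would give -¥159).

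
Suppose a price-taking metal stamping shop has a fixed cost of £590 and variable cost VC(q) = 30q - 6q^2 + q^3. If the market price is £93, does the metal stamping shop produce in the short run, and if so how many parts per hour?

Produce at q = 7

From TC, MC = TC'(q) = 30 - 12q + 3q^2 and AVC = VC/q = 30 - 6q + q^2.
AVC is minimized where dAVC/dq = -6 + 2q = 0, at q = 3; min AVC = 30 - 6·3 + 3^2 = £21.
Since P = £93 ≥ min AVC = £21, price covers variable cost and the firm should produce.
Set P = MC: 93 = 30 - 12q + 3q^2 → -63 - 12q + 3q^2 = 0. The roots are q = -3 and q = 7; the profit-maximizing output is on the rising part of MC, so q* = 7.
Check: AVC at q = 7 is £37 ≤ P, so revenue covers variable cost.
Profit = P·q − TC = 93·7 − 849 = -£198, a loss, but smaller than the £590 fixed cost the firm would lose by shutting down.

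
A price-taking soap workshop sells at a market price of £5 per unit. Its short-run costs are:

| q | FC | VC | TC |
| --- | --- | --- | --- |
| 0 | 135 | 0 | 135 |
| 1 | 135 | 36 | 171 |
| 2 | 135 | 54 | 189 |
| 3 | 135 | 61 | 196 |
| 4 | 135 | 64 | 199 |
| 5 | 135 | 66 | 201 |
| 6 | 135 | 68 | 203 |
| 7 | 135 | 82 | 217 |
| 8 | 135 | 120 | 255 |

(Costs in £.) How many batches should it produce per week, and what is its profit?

q = 0 (shut down); profit = -£135

Profit at each row (π = 5q − TC): q=0: -135; q=1: -166; q=2: -179; q=3: -181; q=4: -179; q=5: -176; q=6: -173; q=7: -182; q=8: -215.
Profit is highest at q = 0. Equivalently, the lowest AVC in the table is 68/6 ≈ £11.33 at q = 6, and P = £5 falls below it — price never covers variable cost, so the firm shuts down and loses only its fixed cost.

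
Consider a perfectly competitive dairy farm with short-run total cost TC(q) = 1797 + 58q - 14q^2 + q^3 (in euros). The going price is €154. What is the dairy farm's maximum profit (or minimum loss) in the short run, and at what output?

Profit = -€357 at q = 12

AVC = 58 - 14q + q^2 has its minimum €9 at q = 7; price €154 clears that bar, so the firm operates.
With MC = 58 - 28q + 3q^2, P = MC on the upward-sloping part at q* = 12.
TR = 154·12 = 1848. TC = 1797 + 408 = 2205. Profit = 1848 − 2205 = -€357.
By producing, the firm covers all variable cost plus €1440 of fixed cost; shutting down would lose the full €1797.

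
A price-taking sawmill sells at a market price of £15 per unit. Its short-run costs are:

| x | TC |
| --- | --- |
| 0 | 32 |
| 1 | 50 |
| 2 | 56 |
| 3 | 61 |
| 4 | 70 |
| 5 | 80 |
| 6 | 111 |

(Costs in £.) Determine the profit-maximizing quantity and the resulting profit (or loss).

Tabulate TR − TC: x=0: -32; x=1: -35; x=2: -26; x=3: -16; x=4: -10; x=5: -5; x=6: -21.
Profit is maximized at x = 5. AVC there is 48/5 = £9.60 ≤ P, so producing beats shutting down (which would give -£32).

x = 5; profit = -£5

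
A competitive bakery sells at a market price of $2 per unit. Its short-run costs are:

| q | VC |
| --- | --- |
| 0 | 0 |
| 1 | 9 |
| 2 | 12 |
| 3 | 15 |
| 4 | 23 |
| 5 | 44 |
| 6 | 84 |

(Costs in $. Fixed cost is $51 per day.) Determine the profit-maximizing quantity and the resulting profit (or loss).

q = 0 (shut down); profit = -$51

Tabulate TR − TC: q=0: -51; q=1: -58; q=2: -59; q=3: -60; q=4: -66; q=5: -85; q=6: -123.
Profit is highest at q = 0. Equivalently, the lowest AVC in the table is 15/3 ≈ $5 at q = 3, and P = $2 falls below it — price never covers variable cost, so the firm shuts down and loses only its fixed cost.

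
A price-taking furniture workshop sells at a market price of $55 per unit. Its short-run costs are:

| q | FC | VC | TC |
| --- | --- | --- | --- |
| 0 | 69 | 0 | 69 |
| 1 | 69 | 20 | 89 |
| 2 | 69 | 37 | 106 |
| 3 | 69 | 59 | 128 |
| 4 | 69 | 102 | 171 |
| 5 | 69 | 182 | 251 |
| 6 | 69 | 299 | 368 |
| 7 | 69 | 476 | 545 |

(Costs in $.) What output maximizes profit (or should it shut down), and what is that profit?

q = 4; profit = $49

Tabulate TR − TC: q=0: -69; q=1: -34; q=2: 4; q=3: 37; q=4: 49; q=5: 24; q=6: -38; q=7: -160.
Profit is maximized at q = 4. AVC there is 102/4 = $25.50 ≤ P, so producing beats shutting down (which would give -$69).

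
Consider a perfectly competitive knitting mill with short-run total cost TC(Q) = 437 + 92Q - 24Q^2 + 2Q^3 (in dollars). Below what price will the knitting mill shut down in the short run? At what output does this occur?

$20 per unit, at Q = 6

Short-run supply begins at min AVC. From VC = 92Q - 24Q^2 + 2Q^3, AVC = 92 - 24Q + 2Q^2.
At the minimum of AVC, MC = AVC. MC = 92 - 48Q + 6Q^2; setting MC = AVC gives 4Q^2 - 24Q = 0, so Q = 6. min AVC = 20.
The firm shuts down for any P below $20.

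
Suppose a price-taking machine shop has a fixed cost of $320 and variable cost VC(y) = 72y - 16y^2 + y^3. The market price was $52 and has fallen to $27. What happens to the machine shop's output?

AVC = 72 - 16y + y^2, minimized at y = 8 where min AVC = $8. MC = 72 - 32y + 3y^2.
With P = $52 above the shutdown price, P = MC gives y = 10.
At P = $27 ≥ min AVC, set P = MC: y = 9. The firm stays open but cuts output.

Output falls from 10 to 9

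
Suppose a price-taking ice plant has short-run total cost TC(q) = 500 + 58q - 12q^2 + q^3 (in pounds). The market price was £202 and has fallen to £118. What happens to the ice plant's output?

AVC = 58 - 12q + q^2, minimized at q = 6 where min AVC = £22. MC = 58 - 24q + 3q^2.
With P = £202 above the shutdown price, P = MC gives q = 12.
At P = £118 ≥ min AVC, set P = MC: q = 10. The firm stays open but cuts output.

Output falls from 12 to 10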